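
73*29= 2117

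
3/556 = 3/556 = 0.01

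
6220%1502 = 212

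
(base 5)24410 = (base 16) 73F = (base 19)52c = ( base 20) 4cf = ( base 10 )1855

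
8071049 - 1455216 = 6615833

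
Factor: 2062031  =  47^1*73^1*601^1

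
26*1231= 32006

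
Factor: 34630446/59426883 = 11543482/19808961 = 2^1 * 3^( - 1 )*17^( - 1 ) * 37^1*47^1 * 233^( - 1 ) * 1667^( - 1)*3319^1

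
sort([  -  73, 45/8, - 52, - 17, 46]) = [ - 73, - 52 , - 17,  45/8,46]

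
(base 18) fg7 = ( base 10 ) 5155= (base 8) 12043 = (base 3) 21001221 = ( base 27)71p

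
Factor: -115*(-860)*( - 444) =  - 2^4*3^1 * 5^2*23^1*37^1*43^1 = - 43911600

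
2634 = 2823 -189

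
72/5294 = 36/2647= 0.01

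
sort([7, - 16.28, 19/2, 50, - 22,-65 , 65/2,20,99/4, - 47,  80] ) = [ - 65, - 47, - 22, - 16.28,7,19/2,20,99/4,65/2, 50,80] 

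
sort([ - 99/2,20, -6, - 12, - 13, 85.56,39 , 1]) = [ -99/2, - 13, - 12,- 6, 1,20, 39, 85.56]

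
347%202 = 145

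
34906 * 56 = 1954736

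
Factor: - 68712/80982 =  -  2^2 * 3^(  -  1)*7^1*11^(  -  1) = - 28/33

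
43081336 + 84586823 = 127668159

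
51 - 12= 39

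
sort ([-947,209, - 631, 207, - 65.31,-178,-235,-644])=[ -947, - 644  , - 631,-235,-178, - 65.31,207,209]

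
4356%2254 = 2102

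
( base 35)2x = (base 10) 103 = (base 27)3M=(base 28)3J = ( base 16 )67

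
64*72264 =4624896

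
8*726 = 5808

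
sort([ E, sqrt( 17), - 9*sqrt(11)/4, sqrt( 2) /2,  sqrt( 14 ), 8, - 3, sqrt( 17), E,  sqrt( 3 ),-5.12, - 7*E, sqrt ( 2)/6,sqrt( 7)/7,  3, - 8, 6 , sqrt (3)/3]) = [ - 7*E, - 8,  -  9*sqrt(11) /4, - 5.12,-3, sqrt(2)/6, sqrt( 7 ) /7,sqrt (3 )/3, sqrt(2 ) /2,sqrt(3), E, E,  3,sqrt( 14), sqrt( 17),  sqrt( 17), 6, 8]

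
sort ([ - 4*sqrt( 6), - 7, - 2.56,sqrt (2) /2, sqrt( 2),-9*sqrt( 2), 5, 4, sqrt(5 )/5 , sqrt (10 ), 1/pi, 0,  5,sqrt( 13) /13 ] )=[  -  9*sqrt( 2 ) ,-4*sqrt(6), - 7, - 2.56, 0, sqrt(13)/13,1/pi,sqrt( 5 )/5,sqrt( 2) /2,sqrt( 2), sqrt (10),4, 5, 5 ] 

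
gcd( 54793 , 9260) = 1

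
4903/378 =4903/378  =  12.97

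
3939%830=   619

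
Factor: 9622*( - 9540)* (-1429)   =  131173454520 = 2^3*3^2*5^1*17^1 * 53^1*283^1*1429^1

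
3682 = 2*1841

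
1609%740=129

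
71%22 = 5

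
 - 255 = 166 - 421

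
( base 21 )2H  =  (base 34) 1P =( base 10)59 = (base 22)2F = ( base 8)73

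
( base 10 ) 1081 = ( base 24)1L1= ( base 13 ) 652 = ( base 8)2071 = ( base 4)100321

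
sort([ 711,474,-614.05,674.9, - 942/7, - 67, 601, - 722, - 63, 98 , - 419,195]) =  [ - 722, - 614.05, - 419, - 942/7, - 67, - 63,98, 195, 474,601,674.9,711]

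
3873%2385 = 1488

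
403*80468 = 32428604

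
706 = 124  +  582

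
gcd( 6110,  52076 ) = 94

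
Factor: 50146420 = 2^2* 5^1*229^1*10949^1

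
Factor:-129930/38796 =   -  355/106  =  - 2^( - 1)*5^1*53^ ( - 1 )*71^1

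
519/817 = 519/817= 0.64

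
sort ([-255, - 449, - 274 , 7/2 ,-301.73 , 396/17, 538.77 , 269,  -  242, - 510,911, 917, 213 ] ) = [ - 510 , - 449, - 301.73, - 274,-255,-242 , 7/2, 396/17, 213, 269,538.77, 911, 917 ]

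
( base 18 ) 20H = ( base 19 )1G0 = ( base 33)k5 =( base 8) 1231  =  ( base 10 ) 665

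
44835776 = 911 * 49216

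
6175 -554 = 5621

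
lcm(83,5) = 415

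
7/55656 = 7/55656  =  0.00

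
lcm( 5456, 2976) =32736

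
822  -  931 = - 109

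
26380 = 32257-5877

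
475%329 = 146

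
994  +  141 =1135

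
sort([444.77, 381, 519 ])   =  [ 381,444.77,519 ] 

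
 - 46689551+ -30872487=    - 77562038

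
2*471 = 942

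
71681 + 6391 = 78072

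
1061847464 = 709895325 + 351952139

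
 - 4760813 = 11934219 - 16695032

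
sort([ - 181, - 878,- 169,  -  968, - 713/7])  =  [ - 968, -878, - 181, - 169, - 713/7]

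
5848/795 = 5848/795 = 7.36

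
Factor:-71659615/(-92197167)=3^( - 1)  *5^1 * 487^1*1201^( - 1 ) * 25589^( - 1 ) * 29429^1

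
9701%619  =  416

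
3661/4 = 3661/4 = 915.25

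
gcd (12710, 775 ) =155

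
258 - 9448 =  - 9190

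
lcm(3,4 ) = 12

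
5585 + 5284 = 10869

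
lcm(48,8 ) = 48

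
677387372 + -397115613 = 280271759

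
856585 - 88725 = 767860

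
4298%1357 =227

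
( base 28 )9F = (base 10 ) 267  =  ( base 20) D7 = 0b100001011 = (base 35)7M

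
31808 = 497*64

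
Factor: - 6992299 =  - 23^1*304013^1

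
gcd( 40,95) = 5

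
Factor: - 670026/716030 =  - 903/965 =- 3^1 * 5^( - 1)*7^1*43^1* 193^ ( - 1) 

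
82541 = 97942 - 15401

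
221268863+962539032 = 1183807895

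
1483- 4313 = -2830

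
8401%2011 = 357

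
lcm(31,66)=2046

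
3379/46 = 73 + 21/46 = 73.46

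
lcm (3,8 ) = 24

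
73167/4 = 73167/4  =  18291.75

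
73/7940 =73/7940 = 0.01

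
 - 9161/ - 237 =38 + 155/237 =38.65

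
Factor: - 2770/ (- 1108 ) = 2^( - 1) * 5^1 = 5/2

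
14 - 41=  -27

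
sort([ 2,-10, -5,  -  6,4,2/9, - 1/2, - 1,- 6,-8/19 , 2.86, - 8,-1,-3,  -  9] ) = [ - 10, - 9, - 8, - 6 , - 6, - 5, - 3 ,-1,  -  1, - 1/2, - 8/19, 2/9, 2,  2.86 , 4 ] 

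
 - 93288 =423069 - 516357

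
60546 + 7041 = 67587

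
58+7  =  65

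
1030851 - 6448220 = - 5417369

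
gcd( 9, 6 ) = 3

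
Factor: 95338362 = 2^1*3^1*7^1*2269961^1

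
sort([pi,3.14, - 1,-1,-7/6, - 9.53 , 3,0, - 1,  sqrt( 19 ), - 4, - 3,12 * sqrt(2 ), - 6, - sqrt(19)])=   [- 9.53, - 6, - sqrt (19 ), - 4,- 3, - 7/6 , - 1,-1, - 1,0,3,3.14, pi, sqrt(19 ), 12 * sqrt(2) ] 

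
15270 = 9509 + 5761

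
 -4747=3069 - 7816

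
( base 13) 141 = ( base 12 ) 166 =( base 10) 222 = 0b11011110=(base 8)336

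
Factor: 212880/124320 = 887/518 = 2^(  -  1 )* 7^(-1 )*37^(-1)*887^1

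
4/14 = 2/7=0.29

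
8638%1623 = 523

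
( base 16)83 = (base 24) 5b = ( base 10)131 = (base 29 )4f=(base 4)2003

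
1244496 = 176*7071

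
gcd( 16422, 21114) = 2346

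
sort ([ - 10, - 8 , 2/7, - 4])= [ - 10, - 8, - 4, 2/7]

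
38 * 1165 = 44270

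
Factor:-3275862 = -2^1*3^1*727^1*751^1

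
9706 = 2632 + 7074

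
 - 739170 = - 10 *73917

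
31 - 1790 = - 1759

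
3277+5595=8872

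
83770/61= 1373+17/61 = 1373.28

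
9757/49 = 199 + 6/49= 199.12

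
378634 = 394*961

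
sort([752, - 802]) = [ - 802, 752]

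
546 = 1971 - 1425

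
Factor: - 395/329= - 5^1*7^(-1)*47^ ( - 1)*79^1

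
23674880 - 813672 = 22861208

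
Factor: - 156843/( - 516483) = 11^( - 1 )*47^( - 1)*157^1 = 157/517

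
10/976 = 5/488= 0.01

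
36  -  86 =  - 50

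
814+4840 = 5654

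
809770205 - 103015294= 706754911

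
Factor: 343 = 7^3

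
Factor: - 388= - 2^2*97^1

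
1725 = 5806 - 4081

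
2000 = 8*250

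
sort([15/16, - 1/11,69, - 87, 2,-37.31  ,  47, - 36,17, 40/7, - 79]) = [ - 87, - 79, - 37.31, - 36, - 1/11, 15/16,2, 40/7, 17, 47, 69]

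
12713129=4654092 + 8059037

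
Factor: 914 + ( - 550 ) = 364= 2^2*7^1*  13^1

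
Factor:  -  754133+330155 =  - 423978 = -2^1 * 3^1*70663^1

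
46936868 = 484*96977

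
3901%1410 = 1081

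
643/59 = 10 + 53/59 = 10.90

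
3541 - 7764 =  - 4223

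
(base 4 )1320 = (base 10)120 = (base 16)78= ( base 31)3r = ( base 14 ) 88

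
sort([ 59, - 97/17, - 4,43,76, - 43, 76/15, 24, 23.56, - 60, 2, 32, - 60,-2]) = [-60,- 60, - 43, - 97/17, - 4,- 2, 2 , 76/15,  23.56, 24,32,  43, 59, 76 ] 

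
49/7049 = 7/1007  =  0.01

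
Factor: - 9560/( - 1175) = 2^3*5^(-1)*47^ ( - 1 )* 239^1 = 1912/235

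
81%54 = 27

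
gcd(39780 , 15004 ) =4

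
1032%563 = 469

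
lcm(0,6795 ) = 0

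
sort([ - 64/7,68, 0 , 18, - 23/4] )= [ - 64/7, - 23/4, 0,  18,68]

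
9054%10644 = 9054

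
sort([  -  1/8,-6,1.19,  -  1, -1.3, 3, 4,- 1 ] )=[-6, - 1.3,-1, - 1, - 1/8,1.19, 3, 4] 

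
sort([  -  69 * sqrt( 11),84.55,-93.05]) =[ - 69*sqrt(11),- 93.05,84.55 ] 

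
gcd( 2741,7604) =1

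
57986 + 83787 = 141773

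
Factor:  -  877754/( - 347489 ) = 2^1*347489^(  -  1 )  *438877^1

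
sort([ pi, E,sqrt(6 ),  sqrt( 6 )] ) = [ sqrt (6 ), sqrt( 6 ),E,pi ] 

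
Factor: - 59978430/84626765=-2^1*3^2*17^( - 1)*233^( - 1 )*4273^( - 1 )*666427^1 = - 11995686/16925353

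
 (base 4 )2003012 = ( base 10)8390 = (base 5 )232030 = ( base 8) 20306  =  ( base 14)30b4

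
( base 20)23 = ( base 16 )2B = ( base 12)37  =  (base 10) 43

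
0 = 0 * 251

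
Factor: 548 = 2^2 * 137^1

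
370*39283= 14534710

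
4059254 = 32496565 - 28437311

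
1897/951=1897/951 = 1.99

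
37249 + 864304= 901553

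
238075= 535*445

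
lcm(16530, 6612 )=33060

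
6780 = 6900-120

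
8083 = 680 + 7403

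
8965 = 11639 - 2674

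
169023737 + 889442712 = 1058466449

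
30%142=30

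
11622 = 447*26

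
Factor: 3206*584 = 2^4*7^1*73^1*229^1 = 1872304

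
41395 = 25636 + 15759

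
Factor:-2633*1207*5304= - 16856276424 = - 2^3*3^1 * 13^1*17^2*71^1*2633^1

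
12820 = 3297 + 9523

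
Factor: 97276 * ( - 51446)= -5004461096 = - 2^3*29^1 * 83^1 * 293^1 * 887^1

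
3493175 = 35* 99805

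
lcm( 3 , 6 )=6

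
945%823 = 122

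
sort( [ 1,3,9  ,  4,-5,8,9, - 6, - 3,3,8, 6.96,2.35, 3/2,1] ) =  [ - 6, - 5,-3, 1 , 1, 3/2,  2.35,3,3 , 4, 6.96, 8, 8, 9,9 ]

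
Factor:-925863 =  - 3^1*308621^1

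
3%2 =1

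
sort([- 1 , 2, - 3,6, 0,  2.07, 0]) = [ - 3,-1,0, 0,2, 2.07, 6]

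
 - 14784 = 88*(  -  168)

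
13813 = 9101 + 4712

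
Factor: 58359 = 3^1*7^2*397^1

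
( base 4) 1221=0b1101001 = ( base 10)105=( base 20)55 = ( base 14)77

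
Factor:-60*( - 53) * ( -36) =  -114480 = -2^4*3^3*5^1*53^1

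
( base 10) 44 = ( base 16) 2c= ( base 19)26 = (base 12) 38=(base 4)230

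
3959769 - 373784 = 3585985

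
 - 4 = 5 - 9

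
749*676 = 506324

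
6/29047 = 6/29047 = 0.00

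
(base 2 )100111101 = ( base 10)317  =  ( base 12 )225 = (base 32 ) 9t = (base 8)475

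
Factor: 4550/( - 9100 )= -2^( -1 ) = -  1/2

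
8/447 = 8/447=0.02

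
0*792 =0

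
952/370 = 476/185 =2.57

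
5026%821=100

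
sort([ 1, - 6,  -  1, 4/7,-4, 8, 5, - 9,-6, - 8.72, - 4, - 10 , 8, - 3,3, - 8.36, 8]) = [ - 10,- 9,-8.72,  -  8.36, - 6, - 6 , - 4, - 4,-3, -1, 4/7,1,  3, 5,8,8,8] 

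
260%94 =72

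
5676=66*86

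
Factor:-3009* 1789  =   - 3^1*17^1*59^1*1789^1= -  5383101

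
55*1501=82555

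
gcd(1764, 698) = 2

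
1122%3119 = 1122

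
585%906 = 585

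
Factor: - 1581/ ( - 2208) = 2^( - 5)*17^1*23^(-1)*31^1=527/736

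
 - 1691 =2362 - 4053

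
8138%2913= 2312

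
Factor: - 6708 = -2^2*3^1*13^1 * 43^1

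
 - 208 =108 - 316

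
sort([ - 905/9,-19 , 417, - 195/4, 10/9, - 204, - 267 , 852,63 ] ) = [ - 267, - 204, -905/9, - 195/4, - 19,10/9,63,417, 852 ] 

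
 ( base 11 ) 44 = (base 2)110000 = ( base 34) 1E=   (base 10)48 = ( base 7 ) 66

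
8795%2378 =1661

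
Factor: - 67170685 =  - 5^1 * 13434137^1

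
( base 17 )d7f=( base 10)3891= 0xf33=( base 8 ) 7463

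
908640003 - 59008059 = 849631944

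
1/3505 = 1/3505 = 0.00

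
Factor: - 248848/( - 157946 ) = 2^3 * 103^1*523^( - 1 ) = 824/523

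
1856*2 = 3712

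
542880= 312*1740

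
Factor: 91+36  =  127^1 = 127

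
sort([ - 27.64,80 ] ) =[-27.64,80] 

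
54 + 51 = 105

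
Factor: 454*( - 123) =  - 2^1*3^1*41^1  *  227^1 = - 55842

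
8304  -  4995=3309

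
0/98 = 0= 0.00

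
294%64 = 38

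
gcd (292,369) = 1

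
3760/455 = 752/91 = 8.26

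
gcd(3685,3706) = 1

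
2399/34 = 70 + 19/34=70.56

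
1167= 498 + 669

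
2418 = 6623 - 4205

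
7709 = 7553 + 156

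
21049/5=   21049/5 = 4209.80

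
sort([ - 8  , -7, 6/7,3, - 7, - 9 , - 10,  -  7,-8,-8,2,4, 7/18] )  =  [ - 10, - 9, - 8, - 8, - 8,- 7, - 7, -7, 7/18, 6/7, 2, 3, 4 ]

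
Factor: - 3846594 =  - 2^1 * 3^1*37^1*17327^1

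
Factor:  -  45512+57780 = 2^2*3067^1 = 12268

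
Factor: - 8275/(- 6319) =5^2*71^ ( - 1)*89^( - 1 )*331^1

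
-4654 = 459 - 5113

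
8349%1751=1345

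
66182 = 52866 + 13316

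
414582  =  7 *59226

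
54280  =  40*1357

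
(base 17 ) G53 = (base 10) 4712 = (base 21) ae8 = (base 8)11150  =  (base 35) 3tm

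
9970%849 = 631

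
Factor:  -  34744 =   -  2^3* 43^1 * 101^1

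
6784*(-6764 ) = - 45886976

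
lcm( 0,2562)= 0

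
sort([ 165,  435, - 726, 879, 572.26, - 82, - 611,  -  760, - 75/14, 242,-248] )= [ - 760, - 726, - 611, - 248,-82, - 75/14, 165, 242 , 435 , 572.26, 879]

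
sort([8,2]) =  [ 2 , 8 ]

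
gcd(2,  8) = 2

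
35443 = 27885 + 7558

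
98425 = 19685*5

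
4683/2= 4683/2 = 2341.50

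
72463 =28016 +44447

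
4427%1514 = 1399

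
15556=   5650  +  9906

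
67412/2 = 33706 = 33706.00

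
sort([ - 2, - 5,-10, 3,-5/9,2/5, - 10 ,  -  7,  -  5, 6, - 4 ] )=[ - 10, - 10,-7, - 5,-5, - 4,  -  2, - 5/9,2/5 , 3, 6 ]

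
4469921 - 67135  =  4402786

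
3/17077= 3/17077=0.00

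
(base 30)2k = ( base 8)120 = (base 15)55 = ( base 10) 80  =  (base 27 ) 2Q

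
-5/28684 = -1+28679/28684 = -0.00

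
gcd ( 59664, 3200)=16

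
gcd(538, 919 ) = 1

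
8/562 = 4/281 = 0.01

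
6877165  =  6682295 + 194870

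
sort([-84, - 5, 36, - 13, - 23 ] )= [ - 84,-23 , - 13, - 5, 36 ] 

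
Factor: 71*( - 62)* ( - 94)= 2^2*31^1*47^1*71^1 =413788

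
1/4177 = 1/4177 = 0.00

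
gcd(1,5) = 1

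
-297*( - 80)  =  23760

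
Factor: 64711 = 163^1*397^1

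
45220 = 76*595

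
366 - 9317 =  - 8951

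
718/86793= 718/86793 = 0.01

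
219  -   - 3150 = 3369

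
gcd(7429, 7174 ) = 17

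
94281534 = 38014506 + 56267028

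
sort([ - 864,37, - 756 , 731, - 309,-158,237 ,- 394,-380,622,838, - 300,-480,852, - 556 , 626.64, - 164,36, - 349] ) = [ - 864,-756,-556, - 480, - 394,  -  380 , -349, -309,  -  300,-164, - 158,36,37, 237,622, 626.64, 731,838 , 852 ]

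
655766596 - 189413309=466353287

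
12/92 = 3/23  =  0.13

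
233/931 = 233/931= 0.25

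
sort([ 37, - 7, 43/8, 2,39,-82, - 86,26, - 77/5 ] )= [ - 86 , - 82, - 77/5, - 7,2,43/8, 26,  37,39 ] 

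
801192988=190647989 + 610544999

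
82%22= 16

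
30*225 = 6750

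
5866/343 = 838/49  =  17.10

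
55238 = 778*71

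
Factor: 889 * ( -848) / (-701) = 2^4 * 7^1*53^1*127^1*701^ ( - 1) = 753872/701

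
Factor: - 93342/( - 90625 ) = 2^1*3^1 * 5^( - 5)*29^( -1 )*47^1*331^1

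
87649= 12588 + 75061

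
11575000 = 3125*3704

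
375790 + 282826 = 658616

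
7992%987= 96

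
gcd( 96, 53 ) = 1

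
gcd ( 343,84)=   7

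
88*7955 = 700040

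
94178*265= 24957170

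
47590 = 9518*5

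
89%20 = 9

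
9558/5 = 9558/5 = 1911.60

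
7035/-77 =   -  1005/11 = - 91.36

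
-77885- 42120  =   - 120005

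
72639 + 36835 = 109474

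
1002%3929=1002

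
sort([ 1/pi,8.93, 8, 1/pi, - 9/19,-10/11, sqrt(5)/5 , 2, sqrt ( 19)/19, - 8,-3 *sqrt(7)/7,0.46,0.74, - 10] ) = [ - 10,-8, - 3*sqrt ( 7)/7, - 10/11,  -  9/19,sqrt(19)/19,1/pi, 1/pi,sqrt(5 )/5,0.46,0.74,2,8 , 8.93] 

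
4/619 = 4/619 = 0.01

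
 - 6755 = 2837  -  9592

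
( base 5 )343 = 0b1100010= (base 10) 98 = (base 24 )42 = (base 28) 3E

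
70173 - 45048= 25125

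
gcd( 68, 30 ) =2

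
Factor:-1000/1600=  - 5/8  =  - 2^(-3)*5^1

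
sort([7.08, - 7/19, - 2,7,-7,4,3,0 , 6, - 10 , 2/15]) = [ - 10,-7, - 2, -7/19, 0, 2/15,3, 4, 6, 7,7.08] 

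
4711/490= 673/70 = 9.61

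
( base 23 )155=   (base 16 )289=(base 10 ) 649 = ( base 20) 1c9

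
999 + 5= 1004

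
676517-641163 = 35354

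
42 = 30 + 12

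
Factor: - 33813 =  - 3^2*13^1*17^2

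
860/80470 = 86/8047   =  0.01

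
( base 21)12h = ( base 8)764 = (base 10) 500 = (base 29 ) H7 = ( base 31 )g4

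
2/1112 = 1/556 = 0.00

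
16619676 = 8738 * 1902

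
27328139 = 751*36389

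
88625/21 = 4220+ 5/21=4220.24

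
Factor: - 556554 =-2^1 * 3^1*23^1 * 37^1*109^1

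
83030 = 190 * 437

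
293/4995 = 293/4995 = 0.06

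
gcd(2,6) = 2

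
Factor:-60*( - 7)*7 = 2^2*3^1*5^1 * 7^2=2940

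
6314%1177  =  429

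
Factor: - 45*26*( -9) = 2^1*3^4*5^1*13^1 = 10530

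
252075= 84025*3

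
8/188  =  2/47  =  0.04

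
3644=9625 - 5981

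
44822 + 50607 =95429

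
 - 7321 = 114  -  7435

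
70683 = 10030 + 60653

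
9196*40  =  367840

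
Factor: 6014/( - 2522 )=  - 13^( - 1)*31^1=- 31/13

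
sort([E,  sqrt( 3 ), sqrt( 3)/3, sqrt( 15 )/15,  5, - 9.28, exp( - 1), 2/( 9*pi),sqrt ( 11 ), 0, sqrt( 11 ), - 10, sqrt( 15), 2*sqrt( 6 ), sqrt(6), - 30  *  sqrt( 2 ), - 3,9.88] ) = [ - 30*sqrt( 2), - 10, - 9.28, - 3,0, 2/( 9*pi ), sqrt( 15) /15, exp( - 1 ),sqrt( 3)/3, sqrt( 3), sqrt( 6), E, sqrt( 11), sqrt( 11),sqrt( 15 ), 2*sqrt( 6), 5, 9.88 ] 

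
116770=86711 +30059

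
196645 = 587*335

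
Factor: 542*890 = 482380= 2^2 * 5^1 *89^1*271^1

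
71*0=0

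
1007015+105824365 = 106831380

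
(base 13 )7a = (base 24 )45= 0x65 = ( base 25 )41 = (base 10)101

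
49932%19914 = 10104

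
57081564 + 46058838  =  103140402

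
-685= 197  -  882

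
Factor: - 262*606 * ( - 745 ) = 2^2*3^1*5^1*101^1 * 131^1*149^1  =  118285140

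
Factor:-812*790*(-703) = 450960440 = 2^3*5^1 * 7^1*19^1 *29^1*37^1* 79^1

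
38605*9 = 347445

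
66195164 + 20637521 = 86832685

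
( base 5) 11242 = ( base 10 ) 822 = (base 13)4B3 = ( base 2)1100110110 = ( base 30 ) RC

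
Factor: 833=7^2*17^1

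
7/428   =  7/428 = 0.02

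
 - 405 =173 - 578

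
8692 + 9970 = 18662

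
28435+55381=83816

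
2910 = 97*30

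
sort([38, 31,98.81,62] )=[31, 38, 62,98.81] 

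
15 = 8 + 7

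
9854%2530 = 2264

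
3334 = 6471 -3137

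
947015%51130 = 26675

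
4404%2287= 2117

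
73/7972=73/7972  =  0.01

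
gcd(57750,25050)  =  150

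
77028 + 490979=568007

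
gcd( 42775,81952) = 1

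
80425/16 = 5026+ 9/16 = 5026.56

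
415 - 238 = 177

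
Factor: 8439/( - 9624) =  - 2813/3208 = - 2^(  -  3)*29^1*97^1*401^( - 1 )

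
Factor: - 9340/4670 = -2^1 = -  2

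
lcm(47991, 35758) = 1823658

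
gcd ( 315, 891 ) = 9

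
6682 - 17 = 6665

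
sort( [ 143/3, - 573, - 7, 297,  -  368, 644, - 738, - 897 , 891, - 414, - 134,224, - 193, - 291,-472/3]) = [ -897,-738, - 573,  -  414, - 368, - 291, - 193, - 472/3, - 134, - 7,143/3,  224,  297, 644,891]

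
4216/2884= 1+333/721  =  1.46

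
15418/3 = 15418/3 = 5139.33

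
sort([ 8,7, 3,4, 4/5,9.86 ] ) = [ 4/5, 3 , 4,7, 8,9.86]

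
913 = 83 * 11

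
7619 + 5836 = 13455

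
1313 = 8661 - 7348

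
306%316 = 306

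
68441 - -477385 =545826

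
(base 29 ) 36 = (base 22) 45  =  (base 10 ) 93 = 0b1011101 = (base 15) 63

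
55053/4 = 55053/4 = 13763.25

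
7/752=7/752 = 0.01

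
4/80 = 1/20 = 0.05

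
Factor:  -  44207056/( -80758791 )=2^4 * 3^ ( -2)*2762941^1*8973199^( - 1 )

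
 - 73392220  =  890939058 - 964331278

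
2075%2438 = 2075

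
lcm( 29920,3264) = 179520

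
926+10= 936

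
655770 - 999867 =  -344097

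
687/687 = 1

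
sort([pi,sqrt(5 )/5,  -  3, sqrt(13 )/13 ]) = [- 3, sqrt (13)/13, sqrt( 5 ) /5,pi ]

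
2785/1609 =1  +  1176/1609 =1.73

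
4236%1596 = 1044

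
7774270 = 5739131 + 2035139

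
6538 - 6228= 310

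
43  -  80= - 37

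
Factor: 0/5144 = 0^1 = 0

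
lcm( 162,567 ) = 1134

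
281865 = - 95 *(-2967)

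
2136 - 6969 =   -  4833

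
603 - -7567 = 8170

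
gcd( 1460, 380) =20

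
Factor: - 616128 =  - 2^6*3^1*3209^1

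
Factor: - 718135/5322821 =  - 5^1*7^( - 2) * 11^2*23^( - 1)*1187^1*4723^( - 1)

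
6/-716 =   -  3/358 = -0.01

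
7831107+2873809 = 10704916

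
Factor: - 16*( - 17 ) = 272 =2^4 * 17^1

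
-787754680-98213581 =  - 885968261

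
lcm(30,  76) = 1140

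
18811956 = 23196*811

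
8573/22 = 8573/22 = 389.68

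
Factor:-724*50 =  - 2^3*5^2*181^1 = - 36200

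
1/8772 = 1/8772 = 0.00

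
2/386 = 1/193 = 0.01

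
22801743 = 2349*9707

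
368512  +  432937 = 801449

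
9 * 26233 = 236097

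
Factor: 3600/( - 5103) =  - 2^4*3^( - 4)*5^2*7^( - 1 ) = - 400/567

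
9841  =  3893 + 5948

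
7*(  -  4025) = - 28175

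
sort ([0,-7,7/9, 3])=[ -7,0, 7/9, 3]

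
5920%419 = 54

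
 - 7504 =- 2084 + - 5420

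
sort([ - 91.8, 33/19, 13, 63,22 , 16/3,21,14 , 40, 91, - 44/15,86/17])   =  [ - 91.8, - 44/15,33/19, 86/17, 16/3, 13,14,  21, 22, 40,63 , 91]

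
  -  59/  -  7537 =59/7537 = 0.01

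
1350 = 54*25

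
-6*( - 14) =84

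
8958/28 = 319+13/14 = 319.93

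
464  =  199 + 265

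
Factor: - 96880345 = -5^1 * 19376069^1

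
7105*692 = 4916660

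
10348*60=620880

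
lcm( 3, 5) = 15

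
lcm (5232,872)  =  5232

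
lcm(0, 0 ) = 0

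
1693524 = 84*20161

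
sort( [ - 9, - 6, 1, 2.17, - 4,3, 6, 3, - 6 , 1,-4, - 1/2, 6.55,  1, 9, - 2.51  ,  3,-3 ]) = [ - 9, - 6, - 6 , - 4, - 4, - 3, - 2.51, - 1/2,1 , 1,  1, 2.17, 3, 3, 3, 6  ,  6.55, 9 ]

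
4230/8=2115/4=528.75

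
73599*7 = 515193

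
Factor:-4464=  - 2^4 * 3^2*31^1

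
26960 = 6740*4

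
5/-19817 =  - 1 + 19812/19817 =-0.00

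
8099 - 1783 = 6316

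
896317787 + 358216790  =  1254534577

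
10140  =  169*60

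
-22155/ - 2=22155/2= 11077.50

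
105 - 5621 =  - 5516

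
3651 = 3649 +2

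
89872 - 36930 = 52942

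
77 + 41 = 118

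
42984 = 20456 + 22528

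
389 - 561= - 172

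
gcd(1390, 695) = 695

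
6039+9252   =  15291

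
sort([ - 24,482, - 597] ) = [ - 597, - 24,482 ]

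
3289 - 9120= - 5831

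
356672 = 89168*4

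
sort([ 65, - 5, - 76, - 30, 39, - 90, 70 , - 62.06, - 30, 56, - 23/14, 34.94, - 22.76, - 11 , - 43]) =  [ - 90, - 76, - 62.06, - 43, - 30, - 30  , - 22.76, - 11, - 5, - 23/14, 34.94,  39,56,65, 70]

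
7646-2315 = 5331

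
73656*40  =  2946240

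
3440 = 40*86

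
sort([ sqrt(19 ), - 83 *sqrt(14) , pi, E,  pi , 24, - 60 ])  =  [ - 83*sqrt( 14), - 60, E, pi,  pi , sqrt(19 ),  24] 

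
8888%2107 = 460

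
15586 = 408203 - 392617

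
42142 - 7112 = 35030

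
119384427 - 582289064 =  -462904637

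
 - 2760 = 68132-70892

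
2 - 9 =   -  7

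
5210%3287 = 1923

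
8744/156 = 2186/39 = 56.05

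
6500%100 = 0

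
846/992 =423/496  =  0.85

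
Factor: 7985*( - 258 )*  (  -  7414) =2^2*3^1*5^1*11^1*43^1*337^1*1597^1=15273803820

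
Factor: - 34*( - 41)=1394 = 2^1*17^1 * 41^1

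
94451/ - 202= - 468 + 85/202 = - 467.58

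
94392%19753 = 15380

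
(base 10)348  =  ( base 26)da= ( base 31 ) B7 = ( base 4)11130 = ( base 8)534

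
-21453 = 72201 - 93654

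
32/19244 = 8/4811= 0.00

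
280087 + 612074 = 892161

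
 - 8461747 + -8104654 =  - 16566401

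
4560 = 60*76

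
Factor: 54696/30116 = 13674/7529= 2^1*3^1*43^1*53^1*7529^(- 1 )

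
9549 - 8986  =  563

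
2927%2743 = 184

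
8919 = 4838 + 4081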